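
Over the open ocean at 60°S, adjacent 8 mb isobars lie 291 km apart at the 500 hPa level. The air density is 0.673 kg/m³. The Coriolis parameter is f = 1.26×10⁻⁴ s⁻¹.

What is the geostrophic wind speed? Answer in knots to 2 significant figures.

63 knots

Pressure gradient: |∂P/∂n| = 800 Pa / 291000 m = 2.75×10⁻³ Pa/m
Geostrophic balance (pressure-gradient force = Coriolis force):
V_g = (1/(fρ)) |∂P/∂n| = 2.75×10⁻³ / (1.26×10⁻⁴ × 0.673) = 32.4 m/s
Converting: 32.4 m/s × 1.944 = 63 knots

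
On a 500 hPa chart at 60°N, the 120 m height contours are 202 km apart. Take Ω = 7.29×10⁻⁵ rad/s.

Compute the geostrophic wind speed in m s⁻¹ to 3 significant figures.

Coriolis parameter at 60°N:
f = 2Ω sin φ = 2 × 7.29×10⁻⁵ × sin 60° = 1.26×10⁻⁴ s⁻¹
Height gradient: |∂Z/∂n| = 120 m / 202000 m = 5.94×10⁻⁴
On a pressure surface, geostrophic balance gives V_g = (g/f)|∂Z/∂n|:
V_g = 9.81 × 5.94×10⁻⁴ / 1.26×10⁻⁴ = 46.2 m/s

46.2 m s⁻¹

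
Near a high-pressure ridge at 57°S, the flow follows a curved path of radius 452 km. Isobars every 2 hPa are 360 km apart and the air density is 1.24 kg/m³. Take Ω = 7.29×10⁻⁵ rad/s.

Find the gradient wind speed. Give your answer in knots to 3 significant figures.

7.67 knots

Coriolis parameter at 57°S:
f = 2Ω sin φ = 2 × 7.29×10⁻⁵ × sin 57° = 1.22×10⁻⁴ s⁻¹
Pressure gradient: |∂P/∂n| = 200 Pa / 360000 m = 5.56×10⁻⁴ Pa/m
Geostrophic speed: V_g = |∂P/∂n|/(fρ) = 5.56×10⁻⁴/(1.22×10⁻⁴ × 1.24) = 3.66 m/s
Around a high, pressure-gradient force acts outward with centrifugal, so Coriolis balances both:
fV = (1/ρ)|∂P/∂n| + V²/R  →  V² − fR·V + fR·V_g = 0
With fR = 1.22×10⁻⁴ × 452×10³ m = 55.3 m/s:
V = [fR − √((fR)² − 4 fR V_g)]/2 = [55.3 − √(55.3² − 4×55.3×3.66)]/2 = 3.95 m/s
Supergeostrophic (V > V_g = 3.66 m/s), as expected around a high.
Converting: 3.95 m/s × 1.944 = 7.67 knots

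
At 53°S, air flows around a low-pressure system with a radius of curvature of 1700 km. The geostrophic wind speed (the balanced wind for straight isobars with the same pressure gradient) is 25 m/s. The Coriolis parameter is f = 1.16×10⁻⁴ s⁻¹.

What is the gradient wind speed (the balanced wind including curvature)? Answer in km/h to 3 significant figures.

80.8 km/h

Around a low, centrifugal force acts outward with Coriolis, so pressure-gradient force balances both:
(1/ρ)|∂P/∂n| = fV + V²/R  →  V² + fR·V − fR·V_g = 0
With fR = 1.16×10⁻⁴ × 1700×10³ m = 197 m/s:
V = [−fR + √((fR)² + 4 fR V_g)]/2 = [−197 + √(197² + 4×197×25)]/2 = 22.4 m/s
Subgeostrophic (V < V_g = 25 m/s), as expected around a low.
Converting: 22.4 m/s × 3.6 = 80.8 km/h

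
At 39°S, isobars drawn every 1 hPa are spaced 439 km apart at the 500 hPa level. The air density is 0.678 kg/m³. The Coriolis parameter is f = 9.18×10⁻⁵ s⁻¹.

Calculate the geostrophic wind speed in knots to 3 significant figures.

Pressure gradient: |∂P/∂n| = 100 Pa / 439000 m = 2.28×10⁻⁴ Pa/m
Geostrophic balance (pressure-gradient force = Coriolis force):
V_g = (1/(fρ)) |∂P/∂n| = 2.28×10⁻⁴ / (9.18×10⁻⁵ × 0.678) = 3.66 m/s
Converting: 3.66 m/s × 1.944 = 7.11 knots

7.11 knots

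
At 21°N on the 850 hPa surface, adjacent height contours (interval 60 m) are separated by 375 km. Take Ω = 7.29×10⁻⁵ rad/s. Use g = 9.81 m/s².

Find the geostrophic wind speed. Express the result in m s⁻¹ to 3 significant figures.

30.0 m s⁻¹

Coriolis parameter at 21°N:
f = 2Ω sin φ = 2 × 7.29×10⁻⁵ × sin 21° = 5.23×10⁻⁵ s⁻¹
Height gradient: |∂Z/∂n| = 60 m / 375000 m = 1.60×10⁻⁴
On a pressure surface, geostrophic balance gives V_g = (g/f)|∂Z/∂n|:
V_g = 9.81 × 1.60×10⁻⁴ / 5.23×10⁻⁵ = 30.0 m/s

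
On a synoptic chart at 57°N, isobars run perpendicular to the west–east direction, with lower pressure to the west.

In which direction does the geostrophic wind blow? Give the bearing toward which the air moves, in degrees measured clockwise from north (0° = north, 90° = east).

The pressure-gradient force points toward the west (bearing 270°).
Geostrophic balance: in the Northern Hemisphere the Coriolis force deflects motion to the right, so the geostrophic wind blows 90° to the right of the pressure-gradient force (low pressure on the left).
Rotating 270° by 90° clockwise gives 000° — the wind blows toward the north.

000°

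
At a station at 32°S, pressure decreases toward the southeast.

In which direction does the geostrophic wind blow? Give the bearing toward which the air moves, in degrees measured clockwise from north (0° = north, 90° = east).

045°

The pressure-gradient force points toward the southeast (bearing 135°).
Geostrophic balance: in the Southern Hemisphere the Coriolis force deflects motion to the left, so the geostrophic wind blows 90° to the left of the pressure-gradient force (low pressure on the right).
Rotating 135° by 90° counterclockwise gives 045° — the wind blows toward the northeast.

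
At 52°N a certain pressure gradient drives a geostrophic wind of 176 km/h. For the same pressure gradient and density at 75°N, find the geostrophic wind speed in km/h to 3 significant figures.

With the same pressure gradient and density, V_g ∝ 1/f ∝ 1/sin φ.
V₂ = V₁ · sin φ₁ / sin φ₂ = 176 × sin 52° / sin 75°
V₂ = 176 × 0.7880/0.9659 = 144 km/h

144 km/h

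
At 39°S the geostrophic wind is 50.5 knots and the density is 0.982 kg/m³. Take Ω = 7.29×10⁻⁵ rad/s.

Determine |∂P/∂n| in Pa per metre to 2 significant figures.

2.3×10⁻³ Pa/m

Coriolis parameter at 39°S:
f = 2Ω sin φ = 2 × 7.29×10⁻⁵ × sin 39° = 9.18×10⁻⁵ s⁻¹
Wind speed in SI: 50.5 knots = 26.0 m/s
Geostrophic balance rearranged: |∂P/∂n| = f ρ V_g
|∂P/∂n| = 9.18×10⁻⁵ × 0.982 × 26.0 = 2.34×10⁻³ Pa/m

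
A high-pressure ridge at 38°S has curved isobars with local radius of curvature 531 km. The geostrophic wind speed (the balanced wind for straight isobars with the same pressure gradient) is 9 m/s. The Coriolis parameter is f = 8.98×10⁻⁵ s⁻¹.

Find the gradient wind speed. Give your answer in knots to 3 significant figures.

Around a high, pressure-gradient force acts outward with centrifugal, so Coriolis balances both:
fV = (1/ρ)|∂P/∂n| + V²/R  →  V² − fR·V + fR·V_g = 0
With fR = 8.98×10⁻⁵ × 531×10³ m = 47.7 m/s:
V = [fR − √((fR)² − 4 fR V_g)]/2 = [47.7 − √(47.7² − 4×47.7×9)]/2 = 12 m/s
Supergeostrophic (V > V_g = 9 m/s), as expected around a high.
Converting: 12 m/s × 1.944 = 23.4 knots

23.4 knots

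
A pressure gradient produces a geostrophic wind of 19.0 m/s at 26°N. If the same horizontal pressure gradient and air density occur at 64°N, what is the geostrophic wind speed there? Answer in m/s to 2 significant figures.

With the same pressure gradient and density, V_g ∝ 1/f ∝ 1/sin φ.
V₂ = V₁ · sin φ₁ / sin φ₂ = 19.0 × sin 26° / sin 64°
V₂ = 19.0 × 0.4384/0.8988 = 9.3 m/s

9.3 m/s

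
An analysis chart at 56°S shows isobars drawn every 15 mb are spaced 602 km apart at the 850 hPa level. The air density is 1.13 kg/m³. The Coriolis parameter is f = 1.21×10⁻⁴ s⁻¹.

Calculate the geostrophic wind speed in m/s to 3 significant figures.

18.2 m/s

Pressure gradient: |∂P/∂n| = 1500 Pa / 602000 m = 2.49×10⁻³ Pa/m
Geostrophic balance (pressure-gradient force = Coriolis force):
V_g = (1/(fρ)) |∂P/∂n| = 2.49×10⁻³ / (1.21×10⁻⁴ × 1.13) = 18.2 m/s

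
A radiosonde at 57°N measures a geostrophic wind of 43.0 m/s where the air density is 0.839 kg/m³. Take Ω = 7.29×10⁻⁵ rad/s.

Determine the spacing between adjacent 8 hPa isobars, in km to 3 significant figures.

181 km

Coriolis parameter at 57°N:
f = 2Ω sin φ = 2 × 7.29×10⁻⁵ × sin 57° = 1.22×10⁻⁴ s⁻¹
Geostrophic balance rearranged: |∂P/∂n| = f ρ V_g
|∂P/∂n| = 1.22×10⁻⁴ × 0.839 × 43.0 = 4.41×10⁻³ Pa/m
Isobar spacing: Δn = ΔP/|∂P/∂n| = 800 Pa / 4.41×10⁻³ Pa/m = 181347 m ≈ 181 km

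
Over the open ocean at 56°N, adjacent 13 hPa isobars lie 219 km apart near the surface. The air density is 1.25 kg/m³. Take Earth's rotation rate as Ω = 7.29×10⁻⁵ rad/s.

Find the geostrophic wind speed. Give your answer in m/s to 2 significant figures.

Coriolis parameter at 56°N:
f = 2Ω sin φ = 2 × 7.29×10⁻⁵ × sin 56° = 1.21×10⁻⁴ s⁻¹
Pressure gradient: |∂P/∂n| = 1300 Pa / 219000 m = 5.94×10⁻³ Pa/m
Geostrophic balance (pressure-gradient force = Coriolis force):
V_g = (1/(fρ)) |∂P/∂n| = 5.94×10⁻³ / (1.21×10⁻⁴ × 1.25) = 39.3 m/s

39 m/s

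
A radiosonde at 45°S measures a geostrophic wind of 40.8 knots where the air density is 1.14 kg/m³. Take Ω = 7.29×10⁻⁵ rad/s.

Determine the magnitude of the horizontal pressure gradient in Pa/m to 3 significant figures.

2.47×10⁻³ Pa/m

Coriolis parameter at 45°S:
f = 2Ω sin φ = 2 × 7.29×10⁻⁵ × sin 45° = 1.03×10⁻⁴ s⁻¹
Wind speed in SI: 40.8 knots = 21.0 m/s
Geostrophic balance rearranged: |∂P/∂n| = f ρ V_g
|∂P/∂n| = 1.03×10⁻⁴ × 1.14 × 21.0 = 2.47×10⁻³ Pa/m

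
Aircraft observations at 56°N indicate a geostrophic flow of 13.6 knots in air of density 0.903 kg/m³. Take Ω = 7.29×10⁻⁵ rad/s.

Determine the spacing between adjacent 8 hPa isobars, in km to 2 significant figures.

Coriolis parameter at 56°N:
f = 2Ω sin φ = 2 × 7.29×10⁻⁵ × sin 56° = 1.21×10⁻⁴ s⁻¹
Wind speed in SI: 13.6 knots = 7.00 m/s
Geostrophic balance rearranged: |∂P/∂n| = f ρ V_g
|∂P/∂n| = 1.21×10⁻⁴ × 0.903 × 7.00 = 7.64×10⁻⁴ Pa/m
Isobar spacing: Δn = ΔP/|∂P/∂n| = 800 Pa / 7.64×10⁻⁴ Pa/m = 1047595 m ≈ 1000 km

1000 km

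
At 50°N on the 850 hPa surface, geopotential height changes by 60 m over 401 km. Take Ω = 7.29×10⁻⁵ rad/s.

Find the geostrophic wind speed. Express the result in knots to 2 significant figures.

26 knots

Coriolis parameter at 50°N:
f = 2Ω sin φ = 2 × 7.29×10⁻⁵ × sin 50° = 1.12×10⁻⁴ s⁻¹
Height gradient: |∂Z/∂n| = 60 m / 401000 m = 1.50×10⁻⁴
On a pressure surface, geostrophic balance gives V_g = (g/f)|∂Z/∂n|:
V_g = 9.81 × 1.50×10⁻⁴ / 1.12×10⁻⁴ = 13.1 m/s
Converting: 13.1 m/s × 1.944 = 26 knots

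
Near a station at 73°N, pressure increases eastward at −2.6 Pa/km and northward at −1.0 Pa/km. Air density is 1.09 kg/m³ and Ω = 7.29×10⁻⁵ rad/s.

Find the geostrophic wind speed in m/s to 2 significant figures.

Coriolis parameter at 73°N:
f = 2Ω sin φ = 2 × 7.29×10⁻⁵ × sin 73° = 1.39×10⁻⁴ s⁻¹
Component geostrophic relations (x east, y north):
u_g = −(1/(fρ)) ∂P/∂y,  v_g = (1/(fρ)) ∂P/∂x
u_g = −(−1.0×10⁻³)/(1.39×10⁻⁴ × 1.09) = 6.58 m/s;  v_g = (−2.6×10⁻³)/(1.39×10⁻⁴ × 1.09) = −17.1 m/s
|V_g| = √(u_g² + v_g²) = 18.3 m/s

18 m/s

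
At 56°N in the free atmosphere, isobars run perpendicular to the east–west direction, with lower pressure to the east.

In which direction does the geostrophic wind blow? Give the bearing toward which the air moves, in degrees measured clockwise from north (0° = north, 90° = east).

180°

The pressure-gradient force points toward the east (bearing 090°).
Geostrophic balance: in the Northern Hemisphere the Coriolis force deflects motion to the right, so the geostrophic wind blows 90° to the right of the pressure-gradient force (low pressure on the left).
Rotating 090° by 90° clockwise gives 180° — the wind blows toward the south.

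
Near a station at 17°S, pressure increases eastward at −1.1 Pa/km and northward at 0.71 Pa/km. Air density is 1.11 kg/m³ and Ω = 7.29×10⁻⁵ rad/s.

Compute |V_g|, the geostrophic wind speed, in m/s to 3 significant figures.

27.7 m/s

Coriolis parameter at 17°S:
f = 2Ω sin φ = 2 × 7.29×10⁻⁵ × sin 17° = 4.26×10⁻⁵ s⁻¹
In the Southern Hemisphere f is negative: f = −4.26×10⁻⁵ s⁻¹.
Component geostrophic relations (x east, y north):
u_g = −(1/(fρ)) ∂P/∂y,  v_g = (1/(fρ)) ∂P/∂x
u_g = −(0.71×10⁻³)/(−4.26×10⁻⁵ × 1.11) = 15.0 m/s;  v_g = (−1.1×10⁻³)/(−4.26×10⁻⁵ × 1.11) = 23.2 m/s
|V_g| = √(u_g² + v_g²) = 27.7 m/s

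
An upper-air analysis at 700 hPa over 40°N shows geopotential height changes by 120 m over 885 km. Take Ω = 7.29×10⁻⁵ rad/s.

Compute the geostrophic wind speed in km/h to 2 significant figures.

51 km/h

Coriolis parameter at 40°N:
f = 2Ω sin φ = 2 × 7.29×10⁻⁵ × sin 40° = 9.37×10⁻⁵ s⁻¹
Height gradient: |∂Z/∂n| = 120 m / 885000 m = 1.36×10⁻⁴
On a pressure surface, geostrophic balance gives V_g = (g/f)|∂Z/∂n|:
V_g = 9.81 × 1.36×10⁻⁴ / 9.37×10⁻⁵ = 14.2 m/s
Converting: 14.2 m/s × 3.6 = 51 km/h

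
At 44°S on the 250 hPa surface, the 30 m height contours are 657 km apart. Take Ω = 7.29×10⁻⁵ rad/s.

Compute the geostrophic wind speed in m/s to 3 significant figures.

Coriolis parameter at 44°S:
f = 2Ω sin φ = 2 × 7.29×10⁻⁵ × sin 44° = 1.01×10⁻⁴ s⁻¹
Height gradient: |∂Z/∂n| = 30 m / 657000 m = 4.57×10⁻⁵
On a pressure surface, geostrophic balance gives V_g = (g/f)|∂Z/∂n|:
V_g = 9.81 × 4.57×10⁻⁵ / 1.01×10⁻⁴ = 4.42 m/s

4.42 m/s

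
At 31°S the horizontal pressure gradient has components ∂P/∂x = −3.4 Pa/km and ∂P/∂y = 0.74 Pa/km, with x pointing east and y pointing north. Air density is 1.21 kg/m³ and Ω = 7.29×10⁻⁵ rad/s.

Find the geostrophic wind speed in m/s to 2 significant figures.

38 m/s

Coriolis parameter at 31°S:
f = 2Ω sin φ = 2 × 7.29×10⁻⁵ × sin 31° = 7.51×10⁻⁵ s⁻¹
In the Southern Hemisphere f is negative: f = −7.51×10⁻⁵ s⁻¹.
Component geostrophic relations (x east, y north):
u_g = −(1/(fρ)) ∂P/∂y,  v_g = (1/(fρ)) ∂P/∂x
u_g = −(0.74×10⁻³)/(−7.51×10⁻⁵ × 1.21) = 8.14 m/s;  v_g = (−3.4×10⁻³)/(−7.51×10⁻⁵ × 1.21) = 37.4 m/s
|V_g| = √(u_g² + v_g²) = 38.3 m/s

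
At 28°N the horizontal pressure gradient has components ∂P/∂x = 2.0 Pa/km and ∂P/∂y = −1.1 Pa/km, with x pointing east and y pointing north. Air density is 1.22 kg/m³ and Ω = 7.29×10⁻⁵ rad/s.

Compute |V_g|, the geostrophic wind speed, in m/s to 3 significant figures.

27.3 m/s

Coriolis parameter at 28°N:
f = 2Ω sin φ = 2 × 7.29×10⁻⁵ × sin 28° = 6.84×10⁻⁵ s⁻¹
Component geostrophic relations (x east, y north):
u_g = −(1/(fρ)) ∂P/∂y,  v_g = (1/(fρ)) ∂P/∂x
u_g = −(−1.1×10⁻³)/(6.84×10⁻⁵ × 1.22) = 13.2 m/s;  v_g = (2.0×10⁻³)/(6.84×10⁻⁵ × 1.22) = 23.9 m/s
|V_g| = √(u_g² + v_g²) = 27.3 m/s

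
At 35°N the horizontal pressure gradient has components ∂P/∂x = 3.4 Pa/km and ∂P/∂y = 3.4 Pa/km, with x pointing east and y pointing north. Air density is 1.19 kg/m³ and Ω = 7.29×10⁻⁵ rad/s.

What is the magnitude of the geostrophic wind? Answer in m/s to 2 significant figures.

48 m/s

Coriolis parameter at 35°N:
f = 2Ω sin φ = 2 × 7.29×10⁻⁵ × sin 35° = 8.36×10⁻⁵ s⁻¹
Component geostrophic relations (x east, y north):
u_g = −(1/(fρ)) ∂P/∂y,  v_g = (1/(fρ)) ∂P/∂x
u_g = −(3.4×10⁻³)/(8.36×10⁻⁵ × 1.19) = −34.2 m/s;  v_g = (3.4×10⁻³)/(8.36×10⁻⁵ × 1.19) = 34.2 m/s
|V_g| = √(u_g² + v_g²) = 48.3 m/s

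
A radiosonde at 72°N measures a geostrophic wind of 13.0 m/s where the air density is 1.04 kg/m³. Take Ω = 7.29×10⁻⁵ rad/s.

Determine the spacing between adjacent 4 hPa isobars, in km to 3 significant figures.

Coriolis parameter at 72°N:
f = 2Ω sin φ = 2 × 7.29×10⁻⁵ × sin 72° = 1.39×10⁻⁴ s⁻¹
Geostrophic balance rearranged: |∂P/∂n| = f ρ V_g
|∂P/∂n| = 1.39×10⁻⁴ × 1.04 × 13.0 = 1.87×10⁻³ Pa/m
Isobar spacing: Δn = ΔP/|∂P/∂n| = 400 Pa / 1.87×10⁻³ Pa/m = 213363 m ≈ 213 km

213 km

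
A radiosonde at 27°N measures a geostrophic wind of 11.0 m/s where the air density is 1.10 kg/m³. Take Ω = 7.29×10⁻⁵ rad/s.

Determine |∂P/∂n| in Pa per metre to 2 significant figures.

Coriolis parameter at 27°N:
f = 2Ω sin φ = 2 × 7.29×10⁻⁵ × sin 27° = 6.62×10⁻⁵ s⁻¹
Geostrophic balance rearranged: |∂P/∂n| = f ρ V_g
|∂P/∂n| = 6.62×10⁻⁵ × 1.10 × 11.0 = 8.01×10⁻⁴ Pa/m

8.0×10⁻⁴ Pa/m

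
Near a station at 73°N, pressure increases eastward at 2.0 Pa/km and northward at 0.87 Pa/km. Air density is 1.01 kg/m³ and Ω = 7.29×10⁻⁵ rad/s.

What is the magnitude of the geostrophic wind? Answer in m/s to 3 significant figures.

Coriolis parameter at 73°N:
f = 2Ω sin φ = 2 × 7.29×10⁻⁵ × sin 73° = 1.39×10⁻⁴ s⁻¹
Component geostrophic relations (x east, y north):
u_g = −(1/(fρ)) ∂P/∂y,  v_g = (1/(fρ)) ∂P/∂x
u_g = −(0.87×10⁻³)/(1.39×10⁻⁴ × 1.01) = −6.18 m/s;  v_g = (2.0×10⁻³)/(1.39×10⁻⁴ × 1.01) = 14.2 m/s
|V_g| = √(u_g² + v_g²) = 15.5 m/s

15.5 m/s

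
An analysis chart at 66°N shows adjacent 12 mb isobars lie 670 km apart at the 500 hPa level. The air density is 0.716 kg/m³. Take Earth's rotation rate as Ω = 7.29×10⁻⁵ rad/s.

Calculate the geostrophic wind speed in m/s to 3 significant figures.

18.8 m/s

Coriolis parameter at 66°N:
f = 2Ω sin φ = 2 × 7.29×10⁻⁵ × sin 66° = 1.33×10⁻⁴ s⁻¹
Pressure gradient: |∂P/∂n| = 1200 Pa / 670000 m = 1.79×10⁻³ Pa/m
Geostrophic balance (pressure-gradient force = Coriolis force):
V_g = (1/(fρ)) |∂P/∂n| = 1.79×10⁻³ / (1.33×10⁻⁴ × 0.716) = 18.8 m/s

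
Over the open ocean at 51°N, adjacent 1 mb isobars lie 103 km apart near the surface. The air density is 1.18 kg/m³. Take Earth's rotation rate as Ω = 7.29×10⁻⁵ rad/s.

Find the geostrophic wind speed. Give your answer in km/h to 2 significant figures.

26 km/h

Coriolis parameter at 51°N:
f = 2Ω sin φ = 2 × 7.29×10⁻⁵ × sin 51° = 1.13×10⁻⁴ s⁻¹
Pressure gradient: |∂P/∂n| = 100 Pa / 103000 m = 9.71×10⁻⁴ Pa/m
Geostrophic balance (pressure-gradient force = Coriolis force):
V_g = (1/(fρ)) |∂P/∂n| = 9.71×10⁻⁴ / (1.13×10⁻⁴ × 1.18) = 7.26 m/s
Converting: 7.26 m/s × 3.6 = 26 km/h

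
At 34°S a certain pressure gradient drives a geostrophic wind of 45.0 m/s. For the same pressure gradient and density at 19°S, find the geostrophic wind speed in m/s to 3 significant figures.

With the same pressure gradient and density, V_g ∝ 1/f ∝ 1/sin φ.
V₂ = V₁ · sin φ₁ / sin φ₂ = 45.0 × sin 34° / sin 19°
V₂ = 45.0 × 0.5592/0.3256 = 77.3 m/s

77.3 m/s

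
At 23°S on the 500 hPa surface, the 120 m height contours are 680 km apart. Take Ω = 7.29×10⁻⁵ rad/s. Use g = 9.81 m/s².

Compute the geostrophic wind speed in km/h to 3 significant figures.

Coriolis parameter at 23°S:
f = 2Ω sin φ = 2 × 7.29×10⁻⁵ × sin 23° = 5.70×10⁻⁵ s⁻¹
Height gradient: |∂Z/∂n| = 120 m / 680000 m = 1.76×10⁻⁴
On a pressure surface, geostrophic balance gives V_g = (g/f)|∂Z/∂n|:
V_g = 9.81 × 1.76×10⁻⁴ / 5.70×10⁻⁵ = 30.4 m/s
Converting: 30.4 m/s × 3.6 = 109 km/h

109 km/h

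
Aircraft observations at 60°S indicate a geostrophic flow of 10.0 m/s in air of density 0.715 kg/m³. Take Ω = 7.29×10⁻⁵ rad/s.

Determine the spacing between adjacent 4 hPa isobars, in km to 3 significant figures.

443 km

Coriolis parameter at 60°S:
f = 2Ω sin φ = 2 × 7.29×10⁻⁵ × sin 60° = 1.26×10⁻⁴ s⁻¹
Geostrophic balance rearranged: |∂P/∂n| = f ρ V_g
|∂P/∂n| = 1.26×10⁻⁴ × 0.715 × 10.0 = 9.03×10⁻⁴ Pa/m
Isobar spacing: Δn = ΔP/|∂P/∂n| = 400 Pa / 9.03×10⁻⁴ Pa/m = 443063 m ≈ 443 km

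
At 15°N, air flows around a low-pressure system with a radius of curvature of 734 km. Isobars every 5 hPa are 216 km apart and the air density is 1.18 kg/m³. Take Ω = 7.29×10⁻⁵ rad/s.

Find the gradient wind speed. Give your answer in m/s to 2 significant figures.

Coriolis parameter at 15°N:
f = 2Ω sin φ = 2 × 7.29×10⁻⁵ × sin 15° = 3.77×10⁻⁵ s⁻¹
Pressure gradient: |∂P/∂n| = 500 Pa / 216000 m = 2.31×10⁻³ Pa/m
Geostrophic speed: V_g = |∂P/∂n|/(fρ) = 2.31×10⁻³/(3.77×10⁻⁵ × 1.18) = 52.0 m/s
Around a low, centrifugal force acts outward with Coriolis, so pressure-gradient force balances both:
(1/ρ)|∂P/∂n| = fV + V²/R  →  V² + fR·V − fR·V_g = 0
With fR = 3.77×10⁻⁵ × 734×10³ m = 27.7 m/s:
V = [−fR + √((fR)² + 4 fR V_g)]/2 = [−27.7 + √(27.7² + 4×27.7×52)]/2 = 26.5 m/s
Subgeostrophic (V < V_g = 52 m/s), as expected around a low.

27 m/s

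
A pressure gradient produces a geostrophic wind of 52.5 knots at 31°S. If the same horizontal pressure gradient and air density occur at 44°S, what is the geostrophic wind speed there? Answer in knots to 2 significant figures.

With the same pressure gradient and density, V_g ∝ 1/f ∝ 1/sin φ.
V₂ = V₁ · sin φ₁ / sin φ₂ = 52.5 × sin 31° / sin 44°
V₂ = 52.5 × 0.5150/0.6947 = 39 knots

39 knots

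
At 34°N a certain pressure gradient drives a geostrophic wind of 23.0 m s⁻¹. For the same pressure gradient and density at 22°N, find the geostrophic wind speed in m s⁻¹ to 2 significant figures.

34 m s⁻¹

With the same pressure gradient and density, V_g ∝ 1/f ∝ 1/sin φ.
V₂ = V₁ · sin φ₁ / sin φ₂ = 23.0 × sin 34° / sin 22°
V₂ = 23.0 × 0.5592/0.3746 = 34 m s⁻¹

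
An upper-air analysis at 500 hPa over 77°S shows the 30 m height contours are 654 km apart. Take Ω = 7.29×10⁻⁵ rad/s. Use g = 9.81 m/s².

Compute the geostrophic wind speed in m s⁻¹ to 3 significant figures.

3.17 m s⁻¹

Coriolis parameter at 77°S:
f = 2Ω sin φ = 2 × 7.29×10⁻⁵ × sin 77° = 1.42×10⁻⁴ s⁻¹
Height gradient: |∂Z/∂n| = 30 m / 654000 m = 4.59×10⁻⁵
On a pressure surface, geostrophic balance gives V_g = (g/f)|∂Z/∂n|:
V_g = 9.81 × 4.59×10⁻⁵ / 1.42×10⁻⁴ = 3.17 m/s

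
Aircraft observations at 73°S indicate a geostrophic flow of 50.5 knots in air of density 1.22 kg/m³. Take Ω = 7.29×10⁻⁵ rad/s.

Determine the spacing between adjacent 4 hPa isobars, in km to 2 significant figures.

91 km

Coriolis parameter at 73°S:
f = 2Ω sin φ = 2 × 7.29×10⁻⁵ × sin 73° = 1.39×10⁻⁴ s⁻¹
Wind speed in SI: 50.5 knots = 26.0 m/s
Geostrophic balance rearranged: |∂P/∂n| = f ρ V_g
|∂P/∂n| = 1.39×10⁻⁴ × 1.22 × 26.0 = 4.42×10⁻³ Pa/m
Isobar spacing: Δn = ΔP/|∂P/∂n| = 400 Pa / 4.42×10⁻³ Pa/m = 90514 m ≈ 91 km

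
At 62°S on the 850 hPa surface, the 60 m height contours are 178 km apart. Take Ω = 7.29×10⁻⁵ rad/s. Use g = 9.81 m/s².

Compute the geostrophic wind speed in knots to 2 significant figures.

50 knots

Coriolis parameter at 62°S:
f = 2Ω sin φ = 2 × 7.29×10⁻⁵ × sin 62° = 1.29×10⁻⁴ s⁻¹
Height gradient: |∂Z/∂n| = 60 m / 178000 m = 3.37×10⁻⁴
On a pressure surface, geostrophic balance gives V_g = (g/f)|∂Z/∂n|:
V_g = 9.81 × 3.37×10⁻⁴ / 1.29×10⁻⁴ = 25.7 m/s
Converting: 25.7 m/s × 1.944 = 50 knots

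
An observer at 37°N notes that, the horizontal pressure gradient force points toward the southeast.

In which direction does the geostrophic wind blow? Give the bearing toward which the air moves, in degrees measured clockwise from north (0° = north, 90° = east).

225°

The pressure-gradient force points toward the southeast (bearing 135°).
Geostrophic balance: in the Northern Hemisphere the Coriolis force deflects motion to the right, so the geostrophic wind blows 90° to the right of the pressure-gradient force (low pressure on the left).
Rotating 135° by 90° clockwise gives 225° — the wind blows toward the southwest.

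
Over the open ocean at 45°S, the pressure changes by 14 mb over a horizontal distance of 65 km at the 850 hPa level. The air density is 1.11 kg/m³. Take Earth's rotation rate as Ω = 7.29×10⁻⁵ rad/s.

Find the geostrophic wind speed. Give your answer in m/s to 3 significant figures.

Coriolis parameter at 45°S:
f = 2Ω sin φ = 2 × 7.29×10⁻⁵ × sin 45° = 1.03×10⁻⁴ s⁻¹
Pressure gradient: |∂P/∂n| = 1400 Pa / 65000 m = 2.15×10⁻² Pa/m
Geostrophic balance (pressure-gradient force = Coriolis force):
V_g = (1/(fρ)) |∂P/∂n| = 2.15×10⁻² / (1.03×10⁻⁴ × 1.11) = 188 m/s

188 m/s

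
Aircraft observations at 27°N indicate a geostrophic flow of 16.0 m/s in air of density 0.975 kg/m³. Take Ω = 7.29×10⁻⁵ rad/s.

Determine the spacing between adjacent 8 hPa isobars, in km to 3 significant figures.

775 km

Coriolis parameter at 27°N:
f = 2Ω sin φ = 2 × 7.29×10⁻⁵ × sin 27° = 6.62×10⁻⁵ s⁻¹
Geostrophic balance rearranged: |∂P/∂n| = f ρ V_g
|∂P/∂n| = 6.62×10⁻⁵ × 0.975 × 16.0 = 1.03×10⁻³ Pa/m
Isobar spacing: Δn = ΔP/|∂P/∂n| = 800 Pa / 1.03×10⁻³ Pa/m = 774749 m ≈ 775 km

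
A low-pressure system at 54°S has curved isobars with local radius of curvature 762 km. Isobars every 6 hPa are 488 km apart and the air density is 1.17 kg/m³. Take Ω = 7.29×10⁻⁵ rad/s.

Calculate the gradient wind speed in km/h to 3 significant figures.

Coriolis parameter at 54°S:
f = 2Ω sin φ = 2 × 7.29×10⁻⁵ × sin 54° = 1.18×10⁻⁴ s⁻¹
Pressure gradient: |∂P/∂n| = 600 Pa / 488000 m = 1.23×10⁻³ Pa/m
Geostrophic speed: V_g = |∂P/∂n|/(fρ) = 1.23×10⁻³/(1.18×10⁻⁴ × 1.17) = 8.91 m/s
Around a low, centrifugal force acts outward with Coriolis, so pressure-gradient force balances both:
(1/ρ)|∂P/∂n| = fV + V²/R  →  V² + fR·V − fR·V_g = 0
With fR = 1.18×10⁻⁴ × 762×10³ m = 89.9 m/s:
V = [−fR + √((fR)² + 4 fR V_g)]/2 = [−89.9 + √(89.9² + 4×89.9×8.91)]/2 = 8.17 m/s
Subgeostrophic (V < V_g = 8.91 m/s), as expected around a low.
Converting: 8.17 m/s × 3.6 = 29.4 km/h

29.4 km/h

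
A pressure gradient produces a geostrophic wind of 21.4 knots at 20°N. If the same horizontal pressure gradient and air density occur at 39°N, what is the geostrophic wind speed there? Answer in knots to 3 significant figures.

With the same pressure gradient and density, V_g ∝ 1/f ∝ 1/sin φ.
V₂ = V₁ · sin φ₁ / sin φ₂ = 21.4 × sin 20° / sin 39°
V₂ = 21.4 × 0.3420/0.6293 = 11.6 knots

11.6 knots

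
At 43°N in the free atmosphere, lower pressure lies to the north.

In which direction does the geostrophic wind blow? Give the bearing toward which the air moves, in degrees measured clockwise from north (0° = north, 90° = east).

090°

The pressure-gradient force points toward the north (bearing 000°).
Geostrophic balance: in the Northern Hemisphere the Coriolis force deflects motion to the right, so the geostrophic wind blows 90° to the right of the pressure-gradient force (low pressure on the left).
Rotating 000° by 90° clockwise gives 090° — the wind blows toward the east.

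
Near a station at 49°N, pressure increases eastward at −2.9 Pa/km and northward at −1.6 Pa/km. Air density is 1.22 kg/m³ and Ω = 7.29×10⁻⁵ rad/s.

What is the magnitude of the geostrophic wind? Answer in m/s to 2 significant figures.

25 m/s

Coriolis parameter at 49°N:
f = 2Ω sin φ = 2 × 7.29×10⁻⁵ × sin 49° = 1.10×10⁻⁴ s⁻¹
Component geostrophic relations (x east, y north):
u_g = −(1/(fρ)) ∂P/∂y,  v_g = (1/(fρ)) ∂P/∂x
u_g = −(−1.6×10⁻³)/(1.10×10⁻⁴ × 1.22) = 11.9 m/s;  v_g = (−2.9×10⁻³)/(1.10×10⁻⁴ × 1.22) = −21.6 m/s
|V_g| = √(u_g² + v_g²) = 24.7 m/s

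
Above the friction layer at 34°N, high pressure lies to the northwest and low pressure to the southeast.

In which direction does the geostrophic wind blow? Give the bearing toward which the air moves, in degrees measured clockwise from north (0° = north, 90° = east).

The pressure-gradient force points toward the southeast (bearing 135°).
Geostrophic balance: in the Northern Hemisphere the Coriolis force deflects motion to the right, so the geostrophic wind blows 90° to the right of the pressure-gradient force (low pressure on the left).
Rotating 135° by 90° clockwise gives 225° — the wind blows toward the southwest.

225°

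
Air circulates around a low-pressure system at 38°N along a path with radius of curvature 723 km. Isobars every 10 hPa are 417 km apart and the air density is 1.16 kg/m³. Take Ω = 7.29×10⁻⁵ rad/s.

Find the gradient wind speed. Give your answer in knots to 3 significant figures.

Coriolis parameter at 38°N:
f = 2Ω sin φ = 2 × 7.29×10⁻⁵ × sin 38° = 8.98×10⁻⁵ s⁻¹
Pressure gradient: |∂P/∂n| = 1000 Pa / 417000 m = 2.40×10⁻³ Pa/m
Geostrophic speed: V_g = |∂P/∂n|/(fρ) = 2.40×10⁻³/(8.98×10⁻⁵ × 1.16) = 23.0 m/s
Around a low, centrifugal force acts outward with Coriolis, so pressure-gradient force balances both:
(1/ρ)|∂P/∂n| = fV + V²/R  →  V² + fR·V − fR·V_g = 0
With fR = 8.98×10⁻⁵ × 723×10³ m = 64.9 m/s:
V = [−fR + √((fR)² + 4 fR V_g)]/2 = [−64.9 + √(64.9² + 4×64.9×23)]/2 = 18 m/s
Subgeostrophic (V < V_g = 23 m/s), as expected around a low.
Converting: 18 m/s × 1.944 = 35.0 knots

35.0 knots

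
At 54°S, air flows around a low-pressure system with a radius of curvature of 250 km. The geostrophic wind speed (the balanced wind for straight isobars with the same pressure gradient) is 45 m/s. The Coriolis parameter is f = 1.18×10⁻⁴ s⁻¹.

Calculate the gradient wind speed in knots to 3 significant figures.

Around a low, centrifugal force acts outward with Coriolis, so pressure-gradient force balances both:
(1/ρ)|∂P/∂n| = fV + V²/R  →  V² + fR·V − fR·V_g = 0
With fR = 1.18×10⁻⁴ × 250×10³ m = 29.5 m/s:
V = [−fR + √((fR)² + 4 fR V_g)]/2 = [−29.5 + √(29.5² + 4×29.5×45)]/2 = 24.6 m/s
Subgeostrophic (V < V_g = 45 m/s), as expected around a low.
Converting: 24.6 m/s × 1.944 = 47.7 knots

47.7 knots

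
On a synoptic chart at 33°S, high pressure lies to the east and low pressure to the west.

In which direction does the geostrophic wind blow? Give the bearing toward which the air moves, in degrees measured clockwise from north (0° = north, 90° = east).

180°

The pressure-gradient force points toward the west (bearing 270°).
Geostrophic balance: in the Southern Hemisphere the Coriolis force deflects motion to the left, so the geostrophic wind blows 90° to the left of the pressure-gradient force (low pressure on the right).
Rotating 270° by 90° counterclockwise gives 180° — the wind blows toward the south.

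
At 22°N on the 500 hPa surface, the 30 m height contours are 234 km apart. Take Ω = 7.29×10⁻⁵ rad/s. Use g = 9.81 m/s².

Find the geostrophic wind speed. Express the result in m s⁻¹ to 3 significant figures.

23.0 m s⁻¹

Coriolis parameter at 22°N:
f = 2Ω sin φ = 2 × 7.29×10⁻⁵ × sin 22° = 5.46×10⁻⁵ s⁻¹
Height gradient: |∂Z/∂n| = 30 m / 234000 m = 1.28×10⁻⁴
On a pressure surface, geostrophic balance gives V_g = (g/f)|∂Z/∂n|:
V_g = 9.81 × 1.28×10⁻⁴ / 5.46×10⁻⁵ = 23.0 m/s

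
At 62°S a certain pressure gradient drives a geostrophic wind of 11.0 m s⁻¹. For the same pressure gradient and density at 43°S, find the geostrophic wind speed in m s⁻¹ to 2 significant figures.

14 m s⁻¹

With the same pressure gradient and density, V_g ∝ 1/f ∝ 1/sin φ.
V₂ = V₁ · sin φ₁ / sin φ₂ = 11.0 × sin 62° / sin 43°
V₂ = 11.0 × 0.8829/0.6820 = 14 m s⁻¹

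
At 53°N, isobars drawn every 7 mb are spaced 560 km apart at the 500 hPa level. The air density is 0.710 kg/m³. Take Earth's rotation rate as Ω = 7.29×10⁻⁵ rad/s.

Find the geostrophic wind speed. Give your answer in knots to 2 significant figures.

29 knots

Coriolis parameter at 53°N:
f = 2Ω sin φ = 2 × 7.29×10⁻⁵ × sin 53° = 1.16×10⁻⁴ s⁻¹
Pressure gradient: |∂P/∂n| = 700 Pa / 560000 m = 1.25×10⁻³ Pa/m
Geostrophic balance (pressure-gradient force = Coriolis force):
V_g = (1/(fρ)) |∂P/∂n| = 1.25×10⁻³ / (1.16×10⁻⁴ × 0.710) = 15.1 m/s
Converting: 15.1 m/s × 1.944 = 29 knots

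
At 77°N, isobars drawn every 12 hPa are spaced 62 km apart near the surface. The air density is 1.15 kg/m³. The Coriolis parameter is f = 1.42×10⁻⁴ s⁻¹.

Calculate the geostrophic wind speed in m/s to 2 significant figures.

Pressure gradient: |∂P/∂n| = 1200 Pa / 62000 m = 1.94×10⁻² Pa/m
Geostrophic balance (pressure-gradient force = Coriolis force):
V_g = (1/(fρ)) |∂P/∂n| = 1.94×10⁻² / (1.42×10⁻⁴ × 1.15) = 119 m/s

120 m/s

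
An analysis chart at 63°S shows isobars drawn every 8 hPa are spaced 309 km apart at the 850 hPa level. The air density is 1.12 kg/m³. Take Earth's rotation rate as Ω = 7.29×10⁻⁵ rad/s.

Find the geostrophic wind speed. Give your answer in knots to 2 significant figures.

35 knots

Coriolis parameter at 63°S:
f = 2Ω sin φ = 2 × 7.29×10⁻⁵ × sin 63° = 1.30×10⁻⁴ s⁻¹
Pressure gradient: |∂P/∂n| = 800 Pa / 309000 m = 2.59×10⁻³ Pa/m
Geostrophic balance (pressure-gradient force = Coriolis force):
V_g = (1/(fρ)) |∂P/∂n| = 2.59×10⁻³ / (1.30×10⁻⁴ × 1.12) = 17.8 m/s
Converting: 17.8 m/s × 1.944 = 35 knots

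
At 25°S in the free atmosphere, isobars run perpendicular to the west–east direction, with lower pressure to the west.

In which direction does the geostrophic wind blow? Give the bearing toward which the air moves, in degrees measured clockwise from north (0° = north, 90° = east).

180°

The pressure-gradient force points toward the west (bearing 270°).
Geostrophic balance: in the Southern Hemisphere the Coriolis force deflects motion to the left, so the geostrophic wind blows 90° to the left of the pressure-gradient force (low pressure on the right).
Rotating 270° by 90° counterclockwise gives 180° — the wind blows toward the south.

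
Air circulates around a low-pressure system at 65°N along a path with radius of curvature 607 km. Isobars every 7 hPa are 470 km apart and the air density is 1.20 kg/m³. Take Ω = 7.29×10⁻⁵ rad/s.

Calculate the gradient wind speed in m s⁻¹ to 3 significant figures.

8.49 m s⁻¹

Coriolis parameter at 65°N:
f = 2Ω sin φ = 2 × 7.29×10⁻⁵ × sin 65° = 1.32×10⁻⁴ s⁻¹
Pressure gradient: |∂P/∂n| = 700 Pa / 470000 m = 1.49×10⁻³ Pa/m
Geostrophic speed: V_g = |∂P/∂n|/(fρ) = 1.49×10⁻³/(1.32×10⁻⁴ × 1.20) = 9.39 m/s
Around a low, centrifugal force acts outward with Coriolis, so pressure-gradient force balances both:
(1/ρ)|∂P/∂n| = fV + V²/R  →  V² + fR·V − fR·V_g = 0
With fR = 1.32×10⁻⁴ × 607×10³ m = 80.2 m/s:
V = [−fR + √((fR)² + 4 fR V_g)]/2 = [−80.2 + √(80.2² + 4×80.2×9.39)]/2 = 8.49 m/s
Subgeostrophic (V < V_g = 9.39 m/s), as expected around a low.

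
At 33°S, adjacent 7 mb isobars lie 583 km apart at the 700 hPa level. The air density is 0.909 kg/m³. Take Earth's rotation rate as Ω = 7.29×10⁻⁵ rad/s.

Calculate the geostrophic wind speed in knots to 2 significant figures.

Coriolis parameter at 33°S:
f = 2Ω sin φ = 2 × 7.29×10⁻⁵ × sin 33° = 7.94×10⁻⁵ s⁻¹
Pressure gradient: |∂P/∂n| = 700 Pa / 583000 m = 1.20×10⁻³ Pa/m
Geostrophic balance (pressure-gradient force = Coriolis force):
V_g = (1/(fρ)) |∂P/∂n| = 1.20×10⁻³ / (7.94×10⁻⁵ × 0.909) = 16.6 m/s
Converting: 16.6 m/s × 1.944 = 32 knots

32 knots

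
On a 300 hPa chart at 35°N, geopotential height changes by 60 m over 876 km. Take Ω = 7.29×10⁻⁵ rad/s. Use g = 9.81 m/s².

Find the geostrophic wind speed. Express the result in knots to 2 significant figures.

Coriolis parameter at 35°N:
f = 2Ω sin φ = 2 × 7.29×10⁻⁵ × sin 35° = 8.36×10⁻⁵ s⁻¹
Height gradient: |∂Z/∂n| = 60 m / 876000 m = 6.85×10⁻⁵
On a pressure surface, geostrophic balance gives V_g = (g/f)|∂Z/∂n|:
V_g = 9.81 × 6.85×10⁻⁵ / 8.36×10⁻⁵ = 8.03 m/s
Converting: 8.03 m/s × 1.944 = 16 knots

16 knots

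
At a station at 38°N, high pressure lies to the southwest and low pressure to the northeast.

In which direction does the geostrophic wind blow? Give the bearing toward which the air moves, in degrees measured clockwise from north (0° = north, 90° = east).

The pressure-gradient force points toward the northeast (bearing 045°).
Geostrophic balance: in the Northern Hemisphere the Coriolis force deflects motion to the right, so the geostrophic wind blows 90° to the right of the pressure-gradient force (low pressure on the left).
Rotating 045° by 90° clockwise gives 135° — the wind blows toward the southeast.

135°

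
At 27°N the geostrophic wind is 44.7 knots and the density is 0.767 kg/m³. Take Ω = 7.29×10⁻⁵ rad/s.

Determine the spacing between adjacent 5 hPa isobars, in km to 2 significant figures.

430 km

Coriolis parameter at 27°N:
f = 2Ω sin φ = 2 × 7.29×10⁻⁵ × sin 27° = 6.62×10⁻⁵ s⁻¹
Wind speed in SI: 44.7 knots = 23.0 m/s
Geostrophic balance rearranged: |∂P/∂n| = f ρ V_g
|∂P/∂n| = 6.62×10⁻⁵ × 0.767 × 23.0 = 1.17×10⁻³ Pa/m
Isobar spacing: Δn = ΔP/|∂P/∂n| = 500 Pa / 1.17×10⁻³ Pa/m = 428277 m ≈ 430 km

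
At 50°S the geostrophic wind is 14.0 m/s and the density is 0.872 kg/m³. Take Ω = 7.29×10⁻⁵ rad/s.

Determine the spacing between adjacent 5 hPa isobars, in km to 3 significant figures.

367 km

Coriolis parameter at 50°S:
f = 2Ω sin φ = 2 × 7.29×10⁻⁵ × sin 50° = 1.12×10⁻⁴ s⁻¹
Geostrophic balance rearranged: |∂P/∂n| = f ρ V_g
|∂P/∂n| = 1.12×10⁻⁴ × 0.872 × 14.0 = 1.36×10⁻³ Pa/m
Isobar spacing: Δn = ΔP/|∂P/∂n| = 500 Pa / 1.36×10⁻³ Pa/m = 366703 m ≈ 367 km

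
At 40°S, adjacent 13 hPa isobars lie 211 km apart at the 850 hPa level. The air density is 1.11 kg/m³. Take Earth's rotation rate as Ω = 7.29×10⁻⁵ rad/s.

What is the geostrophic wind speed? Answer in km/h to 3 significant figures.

213 km/h

Coriolis parameter at 40°S:
f = 2Ω sin φ = 2 × 7.29×10⁻⁵ × sin 40° = 9.37×10⁻⁵ s⁻¹
Pressure gradient: |∂P/∂n| = 1300 Pa / 211000 m = 6.16×10⁻³ Pa/m
Geostrophic balance (pressure-gradient force = Coriolis force):
V_g = (1/(fρ)) |∂P/∂n| = 6.16×10⁻³ / (9.37×10⁻⁵ × 1.11) = 59.2 m/s
Converting: 59.2 m/s × 3.6 = 213 km/h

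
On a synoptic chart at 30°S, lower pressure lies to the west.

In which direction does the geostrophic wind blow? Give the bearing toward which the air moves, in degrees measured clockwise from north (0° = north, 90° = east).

180°

The pressure-gradient force points toward the west (bearing 270°).
Geostrophic balance: in the Southern Hemisphere the Coriolis force deflects motion to the left, so the geostrophic wind blows 90° to the left of the pressure-gradient force (low pressure on the right).
Rotating 270° by 90° counterclockwise gives 180° — the wind blows toward the south.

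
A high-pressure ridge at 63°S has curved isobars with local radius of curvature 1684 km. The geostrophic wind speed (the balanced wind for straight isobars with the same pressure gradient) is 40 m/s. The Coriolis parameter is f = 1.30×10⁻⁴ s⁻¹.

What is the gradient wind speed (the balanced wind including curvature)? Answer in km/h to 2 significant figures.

Around a high, pressure-gradient force acts outward with centrifugal, so Coriolis balances both:
fV = (1/ρ)|∂P/∂n| + V²/R  →  V² − fR·V + fR·V_g = 0
With fR = 1.30×10⁻⁴ × 1684×10³ m = 219 m/s:
V = [fR − √((fR)² − 4 fR V_g)]/2 = [219 − √(219² − 4×219×40)]/2 = 52.7 m/s
Supergeostrophic (V > V_g = 40 m/s), as expected around a high.
Converting: 52.7 m/s × 3.6 = 190 km/h

190 km/h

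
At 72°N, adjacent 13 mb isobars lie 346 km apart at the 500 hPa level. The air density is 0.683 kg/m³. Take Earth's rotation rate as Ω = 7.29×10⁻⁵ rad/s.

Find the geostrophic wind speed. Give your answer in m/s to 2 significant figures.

40 m/s

Coriolis parameter at 72°N:
f = 2Ω sin φ = 2 × 7.29×10⁻⁵ × sin 72° = 1.39×10⁻⁴ s⁻¹
Pressure gradient: |∂P/∂n| = 1300 Pa / 346000 m = 3.76×10⁻³ Pa/m
Geostrophic balance (pressure-gradient force = Coriolis force):
V_g = (1/(fρ)) |∂P/∂n| = 3.76×10⁻³ / (1.39×10⁻⁴ × 0.683) = 39.7 m/s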